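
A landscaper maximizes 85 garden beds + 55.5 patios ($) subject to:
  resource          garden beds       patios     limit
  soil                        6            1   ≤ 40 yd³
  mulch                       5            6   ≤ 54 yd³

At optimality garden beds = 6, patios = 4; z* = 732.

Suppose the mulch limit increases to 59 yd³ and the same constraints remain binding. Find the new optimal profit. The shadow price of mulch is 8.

Δb = 5, so new z* = 732 + (8)·(5) = 732 + 40 = 772.

772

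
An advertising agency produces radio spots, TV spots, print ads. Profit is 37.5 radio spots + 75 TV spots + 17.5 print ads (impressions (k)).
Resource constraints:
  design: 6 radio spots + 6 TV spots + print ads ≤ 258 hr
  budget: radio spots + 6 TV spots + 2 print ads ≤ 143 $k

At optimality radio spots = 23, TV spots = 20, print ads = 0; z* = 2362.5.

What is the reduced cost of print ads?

-2.5

Check each constraint at x*: design 258/258 (tight); budget 143/143 (tight).
Dual feasibility on the basic columns requires 6·y_design + 1·y_budget = 37.5, 6·y_design + 6·y_budget = 75.
→ y_design = 5 and y_budget = 7.5.
Reduced cost of print ads: c₃ − yᵀa₃ = 17.5 − (5·1 + 7.5·2) = 17.5 − 20 = -2.5.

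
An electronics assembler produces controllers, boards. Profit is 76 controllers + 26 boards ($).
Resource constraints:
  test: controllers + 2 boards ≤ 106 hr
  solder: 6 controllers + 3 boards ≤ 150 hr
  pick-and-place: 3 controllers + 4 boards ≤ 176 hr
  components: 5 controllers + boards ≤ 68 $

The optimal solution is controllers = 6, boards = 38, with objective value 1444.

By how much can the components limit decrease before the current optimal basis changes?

Binding constraints: solder, components. The basis is B = [[6,3],[5,1]] with det -9.
Per unit decrease in components, x* moves by d = (-0.3333, 0.6667).
The basis stays optimal until pick-and-place becomes binding; allowable decrease = 3.6 $.

3.6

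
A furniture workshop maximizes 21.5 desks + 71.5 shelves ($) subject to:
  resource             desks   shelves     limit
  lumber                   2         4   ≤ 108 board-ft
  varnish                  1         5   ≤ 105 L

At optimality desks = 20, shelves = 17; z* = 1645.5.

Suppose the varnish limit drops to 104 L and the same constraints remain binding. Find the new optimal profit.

Both lumber and varnish are binding at x*.
Dual feasibility on the basic columns requires 2·y_lumber + 1·y_varnish = 21.5, 4·y_lumber + 5·y_varnish = 71.5.
This yields shadow prices y_lumber = 6, y_varnish = 9.5.
Δz = y_varnish·Δb = 9.5 × (-1) = -9.5, so new z* = 1645.5 − 9.5 = 1636.

1636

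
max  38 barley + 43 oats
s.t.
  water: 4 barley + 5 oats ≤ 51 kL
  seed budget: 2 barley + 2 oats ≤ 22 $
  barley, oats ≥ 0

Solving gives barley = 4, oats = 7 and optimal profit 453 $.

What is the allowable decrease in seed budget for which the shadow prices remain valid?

Binding constraints: water, seed budget. The basis is B = [[4,5],[2,2]] with det -2.
Per unit decrease in seed budget, x* moves by d = (-2.5, 2).
The basis stays optimal until barley reaches 0; allowable decrease = 1.6 $.

1.6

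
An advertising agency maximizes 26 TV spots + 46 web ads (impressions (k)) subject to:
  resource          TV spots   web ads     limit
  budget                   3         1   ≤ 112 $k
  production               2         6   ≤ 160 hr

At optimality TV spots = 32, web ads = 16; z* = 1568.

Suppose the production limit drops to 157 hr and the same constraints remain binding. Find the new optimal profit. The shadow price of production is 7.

Δb = -3, so new z* = 1568 + (7)·(-3) = 1568 − 21 = 1547.

1547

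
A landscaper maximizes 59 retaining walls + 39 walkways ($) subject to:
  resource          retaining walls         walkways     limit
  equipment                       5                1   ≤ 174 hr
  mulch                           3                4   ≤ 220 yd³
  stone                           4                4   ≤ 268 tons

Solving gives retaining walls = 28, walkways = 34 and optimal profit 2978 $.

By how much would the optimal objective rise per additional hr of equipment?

At the optimum: equipment uses 174 of 174 (binding); mulch uses 220 of 220 (binding); stone uses 248 of 268 (slack = 20).
By complementary slackness, y = 0 for the non-binding constraint.
The binding rows give the dual system: 5·y_equipment + 3·y_mulch = 59 and 1·y_equipment + 4·y_mulch = 39.
This yields shadow prices y_equipment = 7, y_mulch = 8.
Shadow price of equipment = 7.

7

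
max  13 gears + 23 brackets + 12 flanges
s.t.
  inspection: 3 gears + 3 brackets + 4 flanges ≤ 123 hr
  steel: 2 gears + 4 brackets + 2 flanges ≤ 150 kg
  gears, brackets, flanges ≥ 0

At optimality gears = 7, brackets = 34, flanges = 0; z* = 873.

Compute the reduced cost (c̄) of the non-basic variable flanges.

Check each constraint at x*: inspection 123/123 (tight); steel 150/150 (tight).
From A_Bᵀ y = c: 3·y_inspection + 2·y_steel = 13; 3·y_inspection + 4·y_steel = 23.
Solving: y_inspection = 1, y_steel = 5.
Reduced cost of flanges: c₃ − yᵀa₃ = 12 − (1·4 + 5·2) = 12 − 14 = -2.

-2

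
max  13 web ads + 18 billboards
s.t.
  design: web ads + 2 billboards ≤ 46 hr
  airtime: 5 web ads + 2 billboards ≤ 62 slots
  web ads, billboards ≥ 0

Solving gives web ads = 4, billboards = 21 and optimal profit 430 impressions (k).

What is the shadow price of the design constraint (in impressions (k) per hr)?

8

At the optimum: design uses 46 of 46 (binding); airtime uses 62 of 62 (binding).
From A_Bᵀ y = c: 1·y_design + 5·y_airtime = 13; 2·y_design + 2·y_airtime = 18.
This yields shadow prices y_design = 8, y_airtime = 1.
Shadow price of design = 8.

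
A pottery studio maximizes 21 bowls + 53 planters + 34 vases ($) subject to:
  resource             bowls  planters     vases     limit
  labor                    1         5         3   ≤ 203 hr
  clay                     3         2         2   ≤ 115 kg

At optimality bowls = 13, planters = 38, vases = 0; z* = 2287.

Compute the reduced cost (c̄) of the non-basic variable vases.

-1

Both labor and clay are binding at x*.
Dual feasibility on the basic columns requires 1·y_labor + 3·y_clay = 21, 5·y_labor + 2·y_clay = 53.
→ y_labor = 9 and y_clay = 4.
Reduced cost of vases: c₃ − yᵀa₃ = 34 − (9·3 + 4·2) = 34 − 35 = -1.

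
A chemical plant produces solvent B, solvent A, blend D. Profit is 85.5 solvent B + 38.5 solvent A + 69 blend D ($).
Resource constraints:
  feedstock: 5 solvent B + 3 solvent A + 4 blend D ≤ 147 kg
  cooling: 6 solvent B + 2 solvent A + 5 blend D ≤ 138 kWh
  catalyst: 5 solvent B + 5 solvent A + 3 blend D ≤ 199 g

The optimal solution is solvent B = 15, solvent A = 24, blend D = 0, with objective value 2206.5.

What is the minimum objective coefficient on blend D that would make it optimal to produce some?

Check each constraint at x*: feedstock 147/147 (tight); cooling 138/138 (tight); catalyst 195/199 (slack 4).
Since catalyst is not tight, its dual is 0.
The binding rows give the dual system: 5·y_feedstock + 6·y_cooling = 85.5 and 3·y_feedstock + 2·y_cooling = 38.5.
→ y_feedstock = 7.5 and y_cooling = 8.
blend D enters the basis when its profit ≥ yᵀa₃ = 7.5·4 + 8·5 = 70.

70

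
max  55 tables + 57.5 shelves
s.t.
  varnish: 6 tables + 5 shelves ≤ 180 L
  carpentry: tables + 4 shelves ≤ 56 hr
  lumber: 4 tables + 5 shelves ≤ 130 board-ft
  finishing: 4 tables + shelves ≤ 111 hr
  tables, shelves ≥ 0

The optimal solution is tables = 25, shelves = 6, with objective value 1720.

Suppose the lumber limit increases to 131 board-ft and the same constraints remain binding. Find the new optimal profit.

Binding: varnish and lumber. Non-binding: carpentry (7 unused), finishing (5 unused).
Slack constraints have shadow price 0 (complementary slackness).
From A_Bᵀ y = c: 6·y_varnish + 4·y_lumber = 55; 5·y_varnish + 5·y_lumber = 57.5.
Solving: y_varnish = 4.5, y_lumber = 7.
Δz = y_lumber·Δb = 7 × (1) = 7, so new z* = 1720 + 7 = 1727.

1727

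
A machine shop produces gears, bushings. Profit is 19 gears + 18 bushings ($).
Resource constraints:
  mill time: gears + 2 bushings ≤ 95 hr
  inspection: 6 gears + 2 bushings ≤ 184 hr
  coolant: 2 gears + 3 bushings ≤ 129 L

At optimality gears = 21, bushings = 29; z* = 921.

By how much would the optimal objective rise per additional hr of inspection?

1.5

Check each constraint at x*: mill time 79/95 (slack 16); inspection 184/184 (tight); coolant 129/129 (tight).
Since mill time is not tight, its dual is 0.
From A_Bᵀ y = c: 6·y_inspection + 2·y_coolant = 19; 2·y_inspection + 3·y_coolant = 18.
Solving: y_inspection = 1.5, y_coolant = 5.
Shadow price of inspection = 1.5.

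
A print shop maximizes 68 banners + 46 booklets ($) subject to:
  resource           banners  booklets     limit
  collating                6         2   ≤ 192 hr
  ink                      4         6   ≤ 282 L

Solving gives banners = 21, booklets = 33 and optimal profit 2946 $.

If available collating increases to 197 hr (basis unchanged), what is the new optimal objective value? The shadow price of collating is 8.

Δb = 5, so new z* = 2946 + (8)·(5) = 2946 + 40 = 2986.

2986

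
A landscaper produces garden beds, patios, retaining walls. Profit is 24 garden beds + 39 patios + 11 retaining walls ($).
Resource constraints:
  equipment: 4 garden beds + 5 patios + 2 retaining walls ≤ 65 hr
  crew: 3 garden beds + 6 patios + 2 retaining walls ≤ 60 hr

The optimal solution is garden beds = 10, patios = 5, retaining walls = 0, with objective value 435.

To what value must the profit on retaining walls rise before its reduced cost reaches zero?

Both equipment and crew are binding at x*.
From A_Bᵀ y = c: 4·y_equipment + 3·y_crew = 24; 5·y_equipment + 6·y_crew = 39.
→ y_equipment = 3 and y_crew = 4.
retaining walls enters the basis when its profit ≥ yᵀa₃ = 3·2 + 4·2 = 14.

14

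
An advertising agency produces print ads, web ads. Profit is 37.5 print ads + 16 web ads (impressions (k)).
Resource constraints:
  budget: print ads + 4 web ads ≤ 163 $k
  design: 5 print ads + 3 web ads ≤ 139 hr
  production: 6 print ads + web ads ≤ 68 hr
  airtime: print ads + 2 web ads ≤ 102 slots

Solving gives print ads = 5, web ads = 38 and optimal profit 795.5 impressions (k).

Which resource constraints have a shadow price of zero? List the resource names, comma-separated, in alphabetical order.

airtime, budget

budget: 157/163 (slack 6)
design: 139/139 (binding)
production: 68/68 (binding)
airtime: 81/102 (slack 21)
By complementary slackness, a constraint with positive slack has shadow price 0 → airtime, budget.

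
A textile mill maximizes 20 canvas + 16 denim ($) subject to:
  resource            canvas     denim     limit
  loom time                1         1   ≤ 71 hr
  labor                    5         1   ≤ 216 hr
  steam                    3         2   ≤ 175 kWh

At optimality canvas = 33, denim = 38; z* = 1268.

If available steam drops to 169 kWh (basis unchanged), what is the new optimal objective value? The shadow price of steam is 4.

Δb = -6, so new z* = 1268 + (4)·(-6) = 1268 − 24 = 1244.

1244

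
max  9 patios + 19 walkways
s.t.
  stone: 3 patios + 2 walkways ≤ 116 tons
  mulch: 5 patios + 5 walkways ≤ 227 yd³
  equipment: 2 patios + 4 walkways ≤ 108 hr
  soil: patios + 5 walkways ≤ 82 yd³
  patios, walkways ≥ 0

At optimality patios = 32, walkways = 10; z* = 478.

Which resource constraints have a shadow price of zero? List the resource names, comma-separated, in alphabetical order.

stone: 116/116 (binding)
mulch: 210/227 (slack 17)
equipment: 104/108 (slack 4)
soil: 82/82 (binding)
By complementary slackness, a constraint with positive slack has shadow price 0 → equipment, mulch.

equipment, mulch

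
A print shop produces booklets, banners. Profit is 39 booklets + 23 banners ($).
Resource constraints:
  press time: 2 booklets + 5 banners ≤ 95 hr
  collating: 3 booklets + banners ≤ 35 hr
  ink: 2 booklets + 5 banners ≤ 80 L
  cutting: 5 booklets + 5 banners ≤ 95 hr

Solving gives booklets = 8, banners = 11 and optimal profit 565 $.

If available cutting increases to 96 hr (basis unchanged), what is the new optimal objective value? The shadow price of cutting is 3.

568

Δb = 1, so new z* = 565 + (3)·(1) = 565 + 3 = 568.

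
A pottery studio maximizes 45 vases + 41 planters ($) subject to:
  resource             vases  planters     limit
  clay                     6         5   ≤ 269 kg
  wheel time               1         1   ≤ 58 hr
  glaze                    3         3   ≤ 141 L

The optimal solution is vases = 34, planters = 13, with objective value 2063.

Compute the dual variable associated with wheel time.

0

Binding: clay and glaze. Non-binding: wheel time (11 unused).
Slack constraints have shadow price 0 (complementary slackness).
Dual feasibility on the basic columns requires 6·y_clay + 3·y_glaze = 45, 5·y_clay + 3·y_glaze = 41.
→ y_clay = 4 and y_glaze = 7.
Shadow price of wheel time = 0.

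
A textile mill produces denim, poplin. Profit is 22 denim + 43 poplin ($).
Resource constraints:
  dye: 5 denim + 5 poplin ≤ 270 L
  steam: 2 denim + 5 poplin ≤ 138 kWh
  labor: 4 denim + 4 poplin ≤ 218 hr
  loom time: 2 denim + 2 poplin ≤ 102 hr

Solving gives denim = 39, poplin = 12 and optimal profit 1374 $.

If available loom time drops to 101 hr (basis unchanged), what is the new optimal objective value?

At the optimum: dye uses 255 of 270 (slack = 15); steam uses 138 of 138 (binding); labor uses 204 of 218 (slack = 14); loom time uses 102 of 102 (binding).
By complementary slackness, y = 0 for the non-binding constraints.
From A_Bᵀ y = c: 2·y_steam + 2·y_loom time = 22; 5·y_steam + 2·y_loom time = 43.
→ y_steam = 7 and y_loom time = 4.
Δz = y_loom time·Δb = 4 × (-1) = -4, so new z* = 1374 − 4 = 1370.

1370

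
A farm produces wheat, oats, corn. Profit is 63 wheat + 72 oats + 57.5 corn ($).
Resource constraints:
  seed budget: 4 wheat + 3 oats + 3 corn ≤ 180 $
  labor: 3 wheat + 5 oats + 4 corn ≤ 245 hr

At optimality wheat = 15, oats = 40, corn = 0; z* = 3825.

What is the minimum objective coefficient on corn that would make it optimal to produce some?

63

Check each constraint at x*: seed budget 180/180 (tight); labor 245/245 (tight).
The binding rows give the dual system: 4·y_seed budget + 3·y_labor = 63 and 3·y_seed budget + 5·y_labor = 72.
→ y_seed budget = 9 and y_labor = 9.
corn enters the basis when its profit ≥ yᵀa₃ = 9·3 + 9·4 = 63.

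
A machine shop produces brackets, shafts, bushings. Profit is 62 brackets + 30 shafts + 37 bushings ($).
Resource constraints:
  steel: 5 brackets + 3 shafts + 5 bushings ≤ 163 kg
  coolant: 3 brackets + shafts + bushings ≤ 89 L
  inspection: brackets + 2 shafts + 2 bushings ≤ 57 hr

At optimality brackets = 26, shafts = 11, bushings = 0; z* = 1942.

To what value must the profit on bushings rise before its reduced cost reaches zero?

44

Check each constraint at x*: steel 163/163 (tight); coolant 89/89 (tight); inspection 48/57 (slack 9).
Since inspection is not tight, its dual is 0.
Dual feasibility on the basic columns requires 5·y_steel + 3·y_coolant = 62, 3·y_steel + 1·y_coolant = 30.
This yields shadow prices y_steel = 7, y_coolant = 9.
bushings enters the basis when its profit ≥ yᵀa₃ = 7·5 + 9·1 = 44.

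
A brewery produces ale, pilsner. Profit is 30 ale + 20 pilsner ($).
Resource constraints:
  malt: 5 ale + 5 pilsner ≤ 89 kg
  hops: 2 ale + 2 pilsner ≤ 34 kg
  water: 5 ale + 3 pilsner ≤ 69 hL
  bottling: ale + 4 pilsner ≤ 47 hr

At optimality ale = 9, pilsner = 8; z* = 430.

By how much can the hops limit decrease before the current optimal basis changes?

6.4

Binding constraints: hops, water. The basis is B = [[2,2],[5,3]] with det -4.
Per unit decrease in hops, x* moves by d = (0.75, -1.25).
The basis stays optimal until pilsner reaches 0; allowable decrease = 6.4 kg.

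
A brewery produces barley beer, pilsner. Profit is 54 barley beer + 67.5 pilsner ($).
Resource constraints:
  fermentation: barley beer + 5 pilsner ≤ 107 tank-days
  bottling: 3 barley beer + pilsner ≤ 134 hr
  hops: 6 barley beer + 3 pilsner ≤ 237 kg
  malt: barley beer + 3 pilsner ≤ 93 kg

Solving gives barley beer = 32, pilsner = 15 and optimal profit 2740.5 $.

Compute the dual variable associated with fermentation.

9

At the optimum: fermentation uses 107 of 107 (binding); bottling uses 111 of 134 (slack = 23); hops uses 237 of 237 (binding); malt uses 77 of 93 (slack = 16).
Since bottling, malt are not tight, their duals are 0.
From A_Bᵀ y = c: 1·y_fermentation + 6·y_hops = 54; 5·y_fermentation + 3·y_hops = 67.5.
This yields shadow prices y_fermentation = 9, y_hops = 7.5.
Shadow price of fermentation = 9.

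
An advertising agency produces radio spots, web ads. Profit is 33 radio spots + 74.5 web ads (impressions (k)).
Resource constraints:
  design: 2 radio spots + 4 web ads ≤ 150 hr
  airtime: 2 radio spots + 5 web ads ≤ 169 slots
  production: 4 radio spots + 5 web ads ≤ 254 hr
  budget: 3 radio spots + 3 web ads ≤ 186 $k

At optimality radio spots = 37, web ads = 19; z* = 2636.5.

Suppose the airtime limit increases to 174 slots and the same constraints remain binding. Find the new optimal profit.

Check each constraint at x*: design 150/150 (tight); airtime 169/169 (tight); production 243/254 (slack 11); budget 168/186 (slack 18).
Since production, budget are not tight, their duals are 0.
Dual feasibility on the basic columns requires 2·y_design + 2·y_airtime = 33, 4·y_design + 5·y_airtime = 74.5.
Solving: y_design = 8, y_airtime = 8.5.
Δz = y_airtime·Δb = 8.5 × (5) = 42.5, so new z* = 2636.5 + 42.5 = 2679.

2679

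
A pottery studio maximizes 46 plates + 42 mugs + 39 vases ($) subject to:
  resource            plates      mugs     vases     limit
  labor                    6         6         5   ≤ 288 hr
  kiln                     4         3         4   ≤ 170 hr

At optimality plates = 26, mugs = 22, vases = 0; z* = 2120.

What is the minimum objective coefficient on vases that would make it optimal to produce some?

41

Check each constraint at x*: labor 288/288 (tight); kiln 170/170 (tight).
The binding rows give the dual system: 6·y_labor + 4·y_kiln = 46 and 6·y_labor + 3·y_kiln = 42.
→ y_labor = 5 and y_kiln = 4.
vases enters the basis when its profit ≥ yᵀa₃ = 5·5 + 4·4 = 41.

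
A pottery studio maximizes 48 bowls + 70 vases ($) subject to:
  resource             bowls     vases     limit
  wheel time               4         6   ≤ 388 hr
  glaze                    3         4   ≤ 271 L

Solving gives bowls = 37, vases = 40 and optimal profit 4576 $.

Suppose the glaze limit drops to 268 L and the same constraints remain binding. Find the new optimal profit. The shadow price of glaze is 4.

4564

Δb = -3, so new z* = 4576 + (4)·(-3) = 4576 − 12 = 4564.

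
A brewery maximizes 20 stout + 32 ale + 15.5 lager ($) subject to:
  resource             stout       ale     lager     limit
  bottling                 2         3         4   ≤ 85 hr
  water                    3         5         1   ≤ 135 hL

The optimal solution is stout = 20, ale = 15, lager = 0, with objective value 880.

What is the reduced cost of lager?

-4.5

Both bottling and water are binding at x*.
From A_Bᵀ y = c: 2·y_bottling + 3·y_water = 20; 3·y_bottling + 5·y_water = 32.
Solving: y_bottling = 4, y_water = 4.
Reduced cost of lager: c₃ − yᵀa₃ = 15.5 − (4·4 + 4·1) = 15.5 − 20 = -4.5.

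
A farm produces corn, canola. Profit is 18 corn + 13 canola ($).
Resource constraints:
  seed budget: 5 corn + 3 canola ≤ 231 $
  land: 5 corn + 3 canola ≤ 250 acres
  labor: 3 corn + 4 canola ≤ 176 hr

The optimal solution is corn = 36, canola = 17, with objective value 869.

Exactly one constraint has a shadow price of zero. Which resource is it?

land

seed budget: 231/231 (binding)
land: 231/250 (slack 19)
labor: 176/176 (binding)
By complementary slackness, a constraint with positive slack has shadow price 0 → land.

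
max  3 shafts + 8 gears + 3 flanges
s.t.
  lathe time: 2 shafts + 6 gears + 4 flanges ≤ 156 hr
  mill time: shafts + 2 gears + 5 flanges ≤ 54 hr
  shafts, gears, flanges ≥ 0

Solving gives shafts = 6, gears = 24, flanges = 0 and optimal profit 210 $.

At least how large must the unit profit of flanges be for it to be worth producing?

9

Check each constraint at x*: lathe time 156/156 (tight); mill time 54/54 (tight).
The binding rows give the dual system: 2·y_lathe time + 1·y_mill time = 3 and 6·y_lathe time + 2·y_mill time = 8.
This yields shadow prices y_lathe time = 1, y_mill time = 1.
flanges enters the basis when its profit ≥ yᵀa₃ = 1·4 + 1·5 = 9.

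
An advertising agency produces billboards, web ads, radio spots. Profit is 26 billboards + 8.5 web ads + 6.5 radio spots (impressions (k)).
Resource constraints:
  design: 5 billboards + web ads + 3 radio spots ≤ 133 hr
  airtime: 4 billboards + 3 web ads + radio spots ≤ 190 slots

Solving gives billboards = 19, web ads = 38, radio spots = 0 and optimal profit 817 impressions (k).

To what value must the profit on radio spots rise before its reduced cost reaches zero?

13.5

Check each constraint at x*: design 133/133 (tight); airtime 190/190 (tight).
From A_Bᵀ y = c: 5·y_design + 4·y_airtime = 26; 1·y_design + 3·y_airtime = 8.5.
→ y_design = 4 and y_airtime = 1.5.
radio spots enters the basis when its profit ≥ yᵀa₃ = 4·3 + 1.5·1 = 13.5.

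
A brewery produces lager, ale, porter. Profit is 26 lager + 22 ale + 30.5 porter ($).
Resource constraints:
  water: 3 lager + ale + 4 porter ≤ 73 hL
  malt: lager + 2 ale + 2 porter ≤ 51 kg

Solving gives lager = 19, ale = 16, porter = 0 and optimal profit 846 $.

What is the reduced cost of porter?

Both water and malt are binding at x*.
Dual feasibility on the basic columns requires 3·y_water + 1·y_malt = 26, 1·y_water + 2·y_malt = 22.
Solving: y_water = 6, y_malt = 8.
Reduced cost of porter: c₃ − yᵀa₃ = 30.5 − (6·4 + 8·2) = 30.5 − 40 = -9.5.

-9.5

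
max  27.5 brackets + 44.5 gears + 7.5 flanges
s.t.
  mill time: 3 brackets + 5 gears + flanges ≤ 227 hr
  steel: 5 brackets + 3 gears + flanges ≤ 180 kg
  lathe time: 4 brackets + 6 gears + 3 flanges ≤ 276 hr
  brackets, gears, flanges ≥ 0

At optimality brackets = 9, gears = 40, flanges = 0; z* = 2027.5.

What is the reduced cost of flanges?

-5

Binding: mill time and lathe time. Non-binding: steel (15 unused).
By complementary slackness, y = 0 for the non-binding constraint.
From A_Bᵀ y = c: 3·y_mill time + 4·y_lathe time = 27.5; 5·y_mill time + 6·y_lathe time = 44.5.
Solving: y_mill time = 6.5, y_lathe time = 2.
Reduced cost of flanges: c₃ − yᵀa₃ = 7.5 − (6.5·1 + 2·3) = 7.5 − 12.5 = -5.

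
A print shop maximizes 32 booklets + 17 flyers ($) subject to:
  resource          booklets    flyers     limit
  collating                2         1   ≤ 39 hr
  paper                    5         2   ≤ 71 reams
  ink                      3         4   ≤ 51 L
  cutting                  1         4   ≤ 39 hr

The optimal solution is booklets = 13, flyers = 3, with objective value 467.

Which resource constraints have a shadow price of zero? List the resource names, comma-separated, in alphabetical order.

collating, cutting

collating: 29/39 (slack 10)
paper: 71/71 (binding)
ink: 51/51 (binding)
cutting: 25/39 (slack 14)
By complementary slackness, a constraint with positive slack has shadow price 0 → collating, cutting.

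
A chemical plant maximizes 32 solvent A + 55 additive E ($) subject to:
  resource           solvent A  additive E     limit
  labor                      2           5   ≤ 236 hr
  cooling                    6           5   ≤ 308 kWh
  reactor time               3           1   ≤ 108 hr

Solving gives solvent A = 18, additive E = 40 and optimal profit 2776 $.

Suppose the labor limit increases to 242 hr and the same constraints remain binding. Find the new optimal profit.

2827

Check each constraint at x*: labor 236/236 (tight); cooling 308/308 (tight); reactor time 94/108 (slack 14).
By complementary slackness, y = 0 for the non-binding constraint.
Dual feasibility on the basic columns requires 2·y_labor + 6·y_cooling = 32, 5·y_labor + 5·y_cooling = 55.
→ y_labor = 8.5 and y_cooling = 2.5.
Δz = y_labor·Δb = 8.5 × (6) = 51, so new z* = 2776 + 51 = 2827.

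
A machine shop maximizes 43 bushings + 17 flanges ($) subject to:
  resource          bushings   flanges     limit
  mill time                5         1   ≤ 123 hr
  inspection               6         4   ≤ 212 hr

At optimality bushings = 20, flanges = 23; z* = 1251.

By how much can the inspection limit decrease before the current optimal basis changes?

64.4

Binding constraints: mill time, inspection. The basis is B = [[5,1],[6,4]] with det 14.
Per unit decrease in inspection, x* moves by d = (0.0714, -0.3571).
The basis stays optimal until flanges reaches 0; allowable decrease = 64.4 hr.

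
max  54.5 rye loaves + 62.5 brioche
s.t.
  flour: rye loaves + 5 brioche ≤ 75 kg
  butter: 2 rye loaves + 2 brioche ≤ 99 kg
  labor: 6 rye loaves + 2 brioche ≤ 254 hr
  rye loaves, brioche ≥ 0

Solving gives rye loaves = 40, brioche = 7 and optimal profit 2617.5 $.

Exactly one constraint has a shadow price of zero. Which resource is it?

butter

flour: 75/75 (binding)
butter: 94/99 (slack 5)
labor: 254/254 (binding)
By complementary slackness, a constraint with positive slack has shadow price 0 → butter.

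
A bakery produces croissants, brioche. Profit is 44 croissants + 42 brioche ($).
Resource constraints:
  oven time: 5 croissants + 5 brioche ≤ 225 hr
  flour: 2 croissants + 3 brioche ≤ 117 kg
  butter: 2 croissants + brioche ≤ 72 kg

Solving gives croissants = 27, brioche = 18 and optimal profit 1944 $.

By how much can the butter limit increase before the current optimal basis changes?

18

Binding constraints: oven time, butter. The basis is B = [[5,5],[2,1]] with det -5.
Per unit increase in butter, x* moves by d = (1, -1).
The basis stays optimal until brioche reaches 0; allowable increase = 18 kg.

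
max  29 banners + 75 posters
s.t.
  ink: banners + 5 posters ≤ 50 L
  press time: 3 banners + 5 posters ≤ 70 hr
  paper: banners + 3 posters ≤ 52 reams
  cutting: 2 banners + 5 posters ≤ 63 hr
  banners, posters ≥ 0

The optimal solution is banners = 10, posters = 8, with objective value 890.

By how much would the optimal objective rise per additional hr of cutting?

0

Check each constraint at x*: ink 50/50 (tight); press time 70/70 (tight); paper 34/52 (slack 18); cutting 60/63 (slack 3).
Since paper, cutting are not tight, their duals are 0.
From A_Bᵀ y = c: 1·y_ink + 3·y_press time = 29; 5·y_ink + 5·y_press time = 75.
This yields shadow prices y_ink = 8, y_press time = 7.
Shadow price of cutting = 0.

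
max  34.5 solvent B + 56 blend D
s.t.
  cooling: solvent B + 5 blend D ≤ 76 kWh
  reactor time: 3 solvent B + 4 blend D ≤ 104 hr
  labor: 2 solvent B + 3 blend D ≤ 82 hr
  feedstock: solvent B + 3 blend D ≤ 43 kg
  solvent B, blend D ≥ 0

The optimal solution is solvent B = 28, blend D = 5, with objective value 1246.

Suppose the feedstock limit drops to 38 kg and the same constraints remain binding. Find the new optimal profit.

At the optimum: cooling uses 53 of 76 (slack = 23); reactor time uses 104 of 104 (binding); labor uses 71 of 82 (slack = 11); feedstock uses 43 of 43 (binding).
Slack constraints have shadow price 0 (complementary slackness).
The binding rows give the dual system: 3·y_reactor time + 1·y_feedstock = 34.5 and 4·y_reactor time + 3·y_feedstock = 56.
This yields shadow prices y_reactor time = 9.5, y_feedstock = 6.
Δz = y_feedstock·Δb = 6 × (-5) = -30, so new z* = 1246 − 30 = 1216.

1216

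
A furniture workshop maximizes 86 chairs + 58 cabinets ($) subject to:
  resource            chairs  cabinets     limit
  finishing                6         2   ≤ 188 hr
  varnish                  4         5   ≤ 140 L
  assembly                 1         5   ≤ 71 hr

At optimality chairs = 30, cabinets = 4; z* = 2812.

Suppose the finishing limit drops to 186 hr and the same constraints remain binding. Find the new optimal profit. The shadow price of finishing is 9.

2794

Δb = -2, so new z* = 2812 + (9)·(-2) = 2812 − 18 = 2794.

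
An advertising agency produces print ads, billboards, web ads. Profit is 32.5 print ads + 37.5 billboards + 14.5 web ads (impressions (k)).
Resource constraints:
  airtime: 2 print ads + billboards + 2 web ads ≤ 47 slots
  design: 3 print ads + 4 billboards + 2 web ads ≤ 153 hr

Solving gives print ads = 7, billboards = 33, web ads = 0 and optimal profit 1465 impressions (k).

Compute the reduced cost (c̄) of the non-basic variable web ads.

-9.5

Both airtime and design are binding at x*.
The binding rows give the dual system: 2·y_airtime + 3·y_design = 32.5 and 1·y_airtime + 4·y_design = 37.5.
This yields shadow prices y_airtime = 3.5, y_design = 8.5.
Reduced cost of web ads: c₃ − yᵀa₃ = 14.5 − (3.5·2 + 8.5·2) = 14.5 − 24 = -9.5.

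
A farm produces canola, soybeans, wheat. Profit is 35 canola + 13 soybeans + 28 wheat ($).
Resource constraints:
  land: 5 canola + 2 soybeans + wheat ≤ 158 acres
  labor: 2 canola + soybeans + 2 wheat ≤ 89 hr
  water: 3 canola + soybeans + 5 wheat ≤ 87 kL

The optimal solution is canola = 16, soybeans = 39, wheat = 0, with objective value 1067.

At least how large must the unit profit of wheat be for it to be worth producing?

Binding: land and water. Non-binding: labor (18 unused).
By complementary slackness, y = 0 for the non-binding constraint.
The binding rows give the dual system: 5·y_land + 3·y_water = 35 and 2·y_land + 1·y_water = 13.
Solving: y_land = 4, y_water = 5.
wheat enters the basis when its profit ≥ yᵀa₃ = 4·1 + 5·5 = 29.

29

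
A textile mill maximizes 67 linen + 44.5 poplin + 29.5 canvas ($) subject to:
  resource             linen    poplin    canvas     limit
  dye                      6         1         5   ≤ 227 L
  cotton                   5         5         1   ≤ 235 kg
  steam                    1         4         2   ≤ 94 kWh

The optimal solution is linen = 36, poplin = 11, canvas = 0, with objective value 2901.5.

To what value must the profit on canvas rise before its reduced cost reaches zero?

30.5

At the optimum: dye uses 227 of 227 (binding); cotton uses 235 of 235 (binding); steam uses 80 of 94 (slack = 14).
Since steam is not tight, its dual is 0.
Dual feasibility on the basic columns requires 6·y_dye + 5·y_cotton = 67, 1·y_dye + 5·y_cotton = 44.5.
Solving: y_dye = 4.5, y_cotton = 8.
canvas enters the basis when its profit ≥ yᵀa₃ = 4.5·5 + 8·1 = 30.5.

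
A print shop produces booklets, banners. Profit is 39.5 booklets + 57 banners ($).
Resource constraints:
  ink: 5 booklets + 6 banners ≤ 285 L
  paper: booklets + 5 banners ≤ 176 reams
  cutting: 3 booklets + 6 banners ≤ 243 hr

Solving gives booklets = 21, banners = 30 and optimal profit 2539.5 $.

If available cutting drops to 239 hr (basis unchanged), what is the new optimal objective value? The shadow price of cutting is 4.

2523.5

Δb = -4, so new z* = 2539.5 + (4)·(-4) = 2539.5 − 16 = 2523.5.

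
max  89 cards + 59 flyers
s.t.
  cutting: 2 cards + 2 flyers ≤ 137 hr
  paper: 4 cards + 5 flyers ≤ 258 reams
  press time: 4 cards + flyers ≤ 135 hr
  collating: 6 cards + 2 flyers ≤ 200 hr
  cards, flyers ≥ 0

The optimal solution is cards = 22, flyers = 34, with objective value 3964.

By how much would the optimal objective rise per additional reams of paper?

Binding: paper and collating. Non-binding: cutting (25 unused), press time (13 unused).
By complementary slackness, y = 0 for the non-binding constraints.
From A_Bᵀ y = c: 4·y_paper + 6·y_collating = 89; 5·y_paper + 2·y_collating = 59.
This yields shadow prices y_paper = 8, y_collating = 9.5.
Shadow price of paper = 8.

8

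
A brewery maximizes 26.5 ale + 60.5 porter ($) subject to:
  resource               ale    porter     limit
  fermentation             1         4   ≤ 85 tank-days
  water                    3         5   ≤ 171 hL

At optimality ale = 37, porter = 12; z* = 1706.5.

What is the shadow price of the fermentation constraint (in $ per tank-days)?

7

Check each constraint at x*: fermentation 85/85 (tight); water 171/171 (tight).
The binding rows give the dual system: 1·y_fermentation + 3·y_water = 26.5 and 4·y_fermentation + 5·y_water = 60.5.
This yields shadow prices y_fermentation = 7, y_water = 6.5.
Shadow price of fermentation = 7.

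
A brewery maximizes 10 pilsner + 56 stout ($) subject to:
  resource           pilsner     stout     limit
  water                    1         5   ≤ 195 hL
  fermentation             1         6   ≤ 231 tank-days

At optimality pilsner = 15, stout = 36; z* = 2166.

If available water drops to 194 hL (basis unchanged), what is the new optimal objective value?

2162

Check each constraint at x*: water 195/195 (tight); fermentation 231/231 (tight).
Dual feasibility on the basic columns requires 1·y_water + 1·y_fermentation = 10, 5·y_water + 6·y_fermentation = 56.
Solving: y_water = 4, y_fermentation = 6.
Δz = y_water·Δb = 4 × (-1) = -4, so new z* = 2166 − 4 = 2162.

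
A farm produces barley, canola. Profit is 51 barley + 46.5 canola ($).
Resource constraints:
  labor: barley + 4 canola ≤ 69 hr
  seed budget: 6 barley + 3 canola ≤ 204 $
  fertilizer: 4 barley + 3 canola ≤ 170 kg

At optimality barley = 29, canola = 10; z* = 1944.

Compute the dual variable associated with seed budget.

Check each constraint at x*: labor 69/69 (tight); seed budget 204/204 (tight); fertilizer 146/170 (slack 24).
By complementary slackness, y = 0 for the non-binding constraint.
From A_Bᵀ y = c: 1·y_labor + 6·y_seed budget = 51; 4·y_labor + 3·y_seed budget = 46.5.
This yields shadow prices y_labor = 6, y_seed budget = 7.5.
Shadow price of seed budget = 7.5.

7.5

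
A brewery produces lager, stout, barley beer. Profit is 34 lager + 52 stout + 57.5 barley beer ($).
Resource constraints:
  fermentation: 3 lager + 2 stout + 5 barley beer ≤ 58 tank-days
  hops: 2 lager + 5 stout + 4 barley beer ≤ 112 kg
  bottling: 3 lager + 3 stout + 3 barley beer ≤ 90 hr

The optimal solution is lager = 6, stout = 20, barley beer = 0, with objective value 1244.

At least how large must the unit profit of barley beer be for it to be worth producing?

Binding: fermentation and hops. Non-binding: bottling (12 unused).
Since bottling is not tight, its dual is 0.
Dual feasibility on the basic columns requires 3·y_fermentation + 2·y_hops = 34, 2·y_fermentation + 5·y_hops = 52.
Solving: y_fermentation = 6, y_hops = 8.
barley beer enters the basis when its profit ≥ yᵀa₃ = 6·5 + 8·4 = 62.

62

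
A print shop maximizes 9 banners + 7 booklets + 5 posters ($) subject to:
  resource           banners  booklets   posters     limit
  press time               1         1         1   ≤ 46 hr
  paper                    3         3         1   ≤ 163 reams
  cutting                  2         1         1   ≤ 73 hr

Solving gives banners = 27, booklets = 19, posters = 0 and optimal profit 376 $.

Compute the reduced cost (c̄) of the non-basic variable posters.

At the optimum: press time uses 46 of 46 (binding); paper uses 138 of 163 (slack = 25); cutting uses 73 of 73 (binding).
By complementary slackness, y = 0 for the non-binding constraint.
Dual feasibility on the basic columns requires 1·y_press time + 2·y_cutting = 9, 1·y_press time + 1·y_cutting = 7.
This yields shadow prices y_press time = 5, y_cutting = 2.
Reduced cost of posters: c₃ − yᵀa₃ = 5 − (5·1 + 2·1) = 5 − 7 = -2.

-2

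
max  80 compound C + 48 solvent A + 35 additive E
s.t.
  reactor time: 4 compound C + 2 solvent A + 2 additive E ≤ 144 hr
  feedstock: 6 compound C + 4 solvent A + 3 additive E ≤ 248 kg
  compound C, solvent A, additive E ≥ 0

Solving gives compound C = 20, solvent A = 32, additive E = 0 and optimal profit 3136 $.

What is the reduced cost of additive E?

Both reactor time and feedstock are binding at x*.
From A_Bᵀ y = c: 4·y_reactor time + 6·y_feedstock = 80; 2·y_reactor time + 4·y_feedstock = 48.
This yields shadow prices y_reactor time = 8, y_feedstock = 8.
Reduced cost of additive E: c₃ − yᵀa₃ = 35 − (8·2 + 8·3) = 35 − 40 = -5.

-5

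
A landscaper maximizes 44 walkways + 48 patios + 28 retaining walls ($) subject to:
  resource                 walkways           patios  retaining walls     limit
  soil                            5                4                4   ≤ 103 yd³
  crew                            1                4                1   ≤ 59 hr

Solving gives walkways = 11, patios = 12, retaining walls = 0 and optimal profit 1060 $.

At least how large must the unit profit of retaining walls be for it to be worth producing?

36

Check each constraint at x*: soil 103/103 (tight); crew 59/59 (tight).
From A_Bᵀ y = c: 5·y_soil + 1·y_crew = 44; 4·y_soil + 4·y_crew = 48.
This yields shadow prices y_soil = 8, y_crew = 4.
retaining walls enters the basis when its profit ≥ yᵀa₃ = 8·4 + 4·1 = 36.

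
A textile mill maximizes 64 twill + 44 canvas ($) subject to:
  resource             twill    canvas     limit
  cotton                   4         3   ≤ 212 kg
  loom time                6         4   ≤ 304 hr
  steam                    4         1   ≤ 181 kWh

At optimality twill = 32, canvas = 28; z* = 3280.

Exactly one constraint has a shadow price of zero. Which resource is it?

cotton: 212/212 (binding)
loom time: 304/304 (binding)
steam: 156/181 (slack 25)
By complementary slackness, a constraint with positive slack has shadow price 0 → steam.

steam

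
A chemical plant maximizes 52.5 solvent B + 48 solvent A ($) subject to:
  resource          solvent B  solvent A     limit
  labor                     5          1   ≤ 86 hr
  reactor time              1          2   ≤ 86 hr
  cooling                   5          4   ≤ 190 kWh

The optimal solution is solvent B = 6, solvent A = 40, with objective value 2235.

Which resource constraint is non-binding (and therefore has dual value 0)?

labor

labor: 70/86 (slack 16)
reactor time: 86/86 (binding)
cooling: 190/190 (binding)
By complementary slackness, a constraint with positive slack has shadow price 0 → labor.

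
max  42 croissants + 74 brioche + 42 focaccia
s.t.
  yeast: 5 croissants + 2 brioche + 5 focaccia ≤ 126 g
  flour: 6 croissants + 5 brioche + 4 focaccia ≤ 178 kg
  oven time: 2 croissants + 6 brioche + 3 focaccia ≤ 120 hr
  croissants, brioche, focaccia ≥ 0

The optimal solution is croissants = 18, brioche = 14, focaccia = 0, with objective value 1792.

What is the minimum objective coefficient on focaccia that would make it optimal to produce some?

At the optimum: yeast uses 118 of 126 (slack = 8); flour uses 178 of 178 (binding); oven time uses 120 of 120 (binding).
Slack constraints have shadow price 0 (complementary slackness).
Dual feasibility on the basic columns requires 6·y_flour + 2·y_oven time = 42, 5·y_flour + 6·y_oven time = 74.
This yields shadow prices y_flour = 4, y_oven time = 9.
focaccia enters the basis when its profit ≥ yᵀa₃ = 4·4 + 9·3 = 43.

43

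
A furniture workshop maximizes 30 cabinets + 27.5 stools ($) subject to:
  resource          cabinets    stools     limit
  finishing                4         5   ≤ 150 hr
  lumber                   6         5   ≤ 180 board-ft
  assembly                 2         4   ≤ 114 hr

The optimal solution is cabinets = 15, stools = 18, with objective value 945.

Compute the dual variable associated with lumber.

Binding: finishing and lumber. Non-binding: assembly (12 unused).
By complementary slackness, y = 0 for the non-binding constraint.
From A_Bᵀ y = c: 4·y_finishing + 6·y_lumber = 30; 5·y_finishing + 5·y_lumber = 27.5.
This yields shadow prices y_finishing = 1.5, y_lumber = 4.
Shadow price of lumber = 4.

4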